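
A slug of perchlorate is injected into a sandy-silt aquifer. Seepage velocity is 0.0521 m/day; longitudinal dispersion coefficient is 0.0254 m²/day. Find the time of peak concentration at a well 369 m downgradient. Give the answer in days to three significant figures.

For the 1D instantaneous-source solution, setting ∂C/∂t = 0 at fixed x gives v²t² + 2Dt − x² = 0, so t = (√(D² + v²x²) − D)/v².
√(D² + v²x²) = √(0.0254² + 0.0521² × 369²) = 19.22; v² = 0.00271441.
t = (19.22 − 0.0254)/0.00271441 = 7070 days (vs. the pure-advection estimate x/v = 7080 d).

7070 days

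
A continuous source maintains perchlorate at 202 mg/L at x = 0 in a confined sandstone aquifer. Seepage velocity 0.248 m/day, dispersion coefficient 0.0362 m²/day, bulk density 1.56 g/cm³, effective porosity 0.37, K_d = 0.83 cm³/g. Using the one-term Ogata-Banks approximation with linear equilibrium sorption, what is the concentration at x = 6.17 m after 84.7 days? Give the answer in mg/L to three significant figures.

Retardation factor R = 1 + ρ_b·K_d/n = 1 + 1.56 × 0.83/0.37 = 4.499.
Sorption retards both mechanisms: v_R = v/R = 0.05512 m/day, D_R = D/R = 0.008046 m²/day.
v_R·t = 0.05512 × 84.7 = 4.668664 m; 2√(D_R t) = 1.651 m; argument = (6.17 − 4.668664)/1.651 = 0.9093.
C = C₀ × ½·erfc(0.9093) = 202 × 0.09923 = 20.0 mg/L.

20.0 mg/L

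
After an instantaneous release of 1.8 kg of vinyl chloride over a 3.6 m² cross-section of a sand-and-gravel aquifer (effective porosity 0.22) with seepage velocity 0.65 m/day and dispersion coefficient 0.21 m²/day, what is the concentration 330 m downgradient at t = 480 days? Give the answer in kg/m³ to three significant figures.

0.0286 kg/m³

For an instantaneous plane source, C(x,t) = M/(n_e·A·√(4πDt)) · exp(−(x−vt)²/(4Dt)), with n_e·A the pore (flow) area.
Plume center vt = 0.65 × 480 = 312 m, so the well at 330 m is 18 m downgradient of the peak.
√(4πDt) = 35.59 m, giving peak height M/(n_e·A·√(4πDt)) = 1.8/(0.22 × 3.6 × 35.59) = 0.06386 kg/m³.
(x−vt)²/(4Dt) = (18)²/(4 × 0.21 × 480) = 0.8036; exp(−0.8036) = 0.4477.
C = 0.06386 × 0.4477 = 0.0286 kg/m³.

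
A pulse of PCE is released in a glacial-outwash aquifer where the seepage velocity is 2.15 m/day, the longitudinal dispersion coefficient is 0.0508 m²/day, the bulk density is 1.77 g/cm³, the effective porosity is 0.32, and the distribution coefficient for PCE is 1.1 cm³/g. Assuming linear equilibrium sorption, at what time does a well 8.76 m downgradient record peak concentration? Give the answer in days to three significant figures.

28.8 days

Retardation factor R = 1 + ρ_b·K_d/n = 1 + 1.77 × 1.1/0.32 = 7.084.
Sorption retards both mechanisms: v_R = v/R = 0.3035 m/day, D_R = D/R = 0.007171 m²/day.
Peak time from v_R²t² + 2D_R t − x² = 0: t = (√(D_R² + v_R²x²) − D_R)/v_R².
√(D_R² + v_R²x²) = √(0.007171² + 0.3035² × 8.76²) = 2.659; v_R² = 0.09211.
t = (2.659 − 0.007171)/0.09211 = 28.8 days.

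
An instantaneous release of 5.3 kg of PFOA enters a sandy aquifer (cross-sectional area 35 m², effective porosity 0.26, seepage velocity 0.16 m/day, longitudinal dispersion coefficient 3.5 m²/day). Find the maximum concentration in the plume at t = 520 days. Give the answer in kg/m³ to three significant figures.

0.00385 kg/m³

The peak of an instantaneous 1D plume sits at x = vt; there the Gaussian factor is 1 and C_max = M/(n_e·A·√(4πDt)), where n_e·A is the pore area the mass is dissolved in.
√(4πDt) = √(4π × 3.5 × 520) = 151.2 m, so C_max = 5.3/(0.26 × 35 × 151.2) = 0.00385 kg/m³.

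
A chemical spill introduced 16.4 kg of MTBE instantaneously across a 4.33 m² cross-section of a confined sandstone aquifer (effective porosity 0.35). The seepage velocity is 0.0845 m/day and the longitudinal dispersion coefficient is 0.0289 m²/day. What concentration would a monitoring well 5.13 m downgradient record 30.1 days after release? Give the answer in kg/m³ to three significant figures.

0.479 kg/m³

For an instantaneous plane source, C(x,t) = M/(n_e·A·√(4πDt)) · exp(−(x−vt)²/(4Dt)), with n_e·A the pore (flow) area.
Plume center vt = 0.0845 × 30.1 = 2.54345 m, so the well at 5.13 m is 2.58655 m downgradient of the peak.
√(4πDt) = 3.306 m, giving peak height M/(n_e·A·√(4πDt)) = 16.4/(0.35 × 4.33 × 3.306) = 3.273 kg/m³.
(x−vt)²/(4Dt) = (2.58655)²/(4 × 0.0289 × 30.1) = 1.923; exp(−1.923) = 0.1462.
C = 3.273 × 0.1462 = 0.479 kg/m³.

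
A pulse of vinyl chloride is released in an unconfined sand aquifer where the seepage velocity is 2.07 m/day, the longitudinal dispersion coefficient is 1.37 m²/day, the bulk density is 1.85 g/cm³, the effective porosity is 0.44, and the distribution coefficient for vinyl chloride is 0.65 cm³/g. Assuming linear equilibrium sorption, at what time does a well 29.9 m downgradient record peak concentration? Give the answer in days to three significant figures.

52.7 days

Retardation factor R = 1 + ρ_b·K_d/n = 1 + 1.85 × 0.65/0.44 = 3.733.
Sorption retards both mechanisms: v_R = v/R = 0.5545 m/day, D_R = D/R = 0.3670 m²/day.
Peak time from v_R²t² + 2D_R t − x² = 0: t = (√(D_R² + v_R²x²) − D_R)/v_R².
√(D_R² + v_R²x²) = √(0.3670² + 0.5545² × 29.9²) = 16.58; v_R² = 0.3075.
t = (16.58 − 0.3670)/0.3075 = 52.7 days.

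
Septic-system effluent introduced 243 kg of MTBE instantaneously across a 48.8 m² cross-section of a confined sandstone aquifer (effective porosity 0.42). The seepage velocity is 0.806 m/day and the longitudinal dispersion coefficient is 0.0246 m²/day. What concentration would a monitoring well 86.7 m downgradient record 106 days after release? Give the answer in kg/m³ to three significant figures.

1.78 kg/m³

For an instantaneous plane source, C(x,t) = M/(n_e·A·√(4πDt)) · exp(−(x−vt)²/(4Dt)), with n_e·A the pore (flow) area.
Plume center vt = 0.806 × 106 = 85.436 m, so the well at 86.7 m is 1.264 m downgradient of the peak.
√(4πDt) = 5.724 m, giving peak height M/(n_e·A·√(4πDt)) = 243/(0.42 × 48.8 × 5.724) = 2.071 kg/m³.
(x−vt)²/(4Dt) = (1.264)²/(4 × 0.0246 × 106) = 0.1532; exp(−0.1532) = 0.8580.
C = 2.071 × 0.8580 = 1.78 kg/m³.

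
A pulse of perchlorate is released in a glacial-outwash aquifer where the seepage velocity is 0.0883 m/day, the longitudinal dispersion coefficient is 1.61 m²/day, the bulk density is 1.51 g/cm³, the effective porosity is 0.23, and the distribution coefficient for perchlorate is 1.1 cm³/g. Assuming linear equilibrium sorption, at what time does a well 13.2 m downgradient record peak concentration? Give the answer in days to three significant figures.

Retardation factor R = 1 + ρ_b·K_d/n = 1 + 1.51 × 1.1/0.23 = 8.222.
Sorption retards both mechanisms: v_R = v/R = 0.01074 m/day, D_R = D/R = 0.1958 m²/day.
Peak time from v_R²t² + 2D_R t − x² = 0: t = (√(D_R² + v_R²x²) − D_R)/v_R².
√(D_R² + v_R²x²) = √(0.1958² + 0.01074² × 13.2²) = 0.2417; v_R² = 0.0001153.
t = (0.2417 − 0.1958)/0.0001153 = 398 days.

398 days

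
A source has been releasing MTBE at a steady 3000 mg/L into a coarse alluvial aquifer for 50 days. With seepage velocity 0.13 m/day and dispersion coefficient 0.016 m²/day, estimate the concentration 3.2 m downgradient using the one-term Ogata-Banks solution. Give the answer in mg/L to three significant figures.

For a continuous step input, C/C₀ ≈ ½·erfc((x−vt)/(2√(Dt))).
vt = 0.13 × 50 = 6.5 m and 2√(Dt) = 2√(0.016 × 50) = 1.789 m.
Argument (x−vt)/(2√(Dt)) = (3.2 − 6.5)/1.789 = -1.845; ½·erfc(-1.845) = 0.9955.
C = 3000 × 0.9955 = 2990 mg/L.

2990 mg/L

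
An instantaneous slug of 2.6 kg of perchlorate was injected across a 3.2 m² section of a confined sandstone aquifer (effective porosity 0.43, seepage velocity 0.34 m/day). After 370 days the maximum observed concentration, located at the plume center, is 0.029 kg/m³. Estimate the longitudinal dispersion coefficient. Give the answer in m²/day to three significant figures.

0.913 m²/day

At the plume center C_max = M/(n_e·A·√(4πDt)), so D = M²/(4πt·(n_e·A·C_max)²).
n_e·A·C_max = 0.43 × 3.2 × 0.029 = 0.03990 kg/m.
D = 2.6²/(4π × 370 × 0.03990²) = 0.913 m²/day.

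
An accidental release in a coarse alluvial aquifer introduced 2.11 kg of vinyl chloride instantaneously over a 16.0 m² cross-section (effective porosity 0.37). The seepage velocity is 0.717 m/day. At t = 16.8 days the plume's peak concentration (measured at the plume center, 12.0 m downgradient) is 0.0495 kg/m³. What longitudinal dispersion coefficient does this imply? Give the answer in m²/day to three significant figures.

0.246 m²/day

At the plume center C_max = M/(n_e·A·√(4πDt)), so D = M²/(4πt·(n_e·A·C_max)²).
n_e·A·C_max = 0.37 × 16.0 × 0.0495 = 0.2930 kg/m.
D = 2.11²/(4π × 16.8 × 0.2930²) = 0.246 m²/day.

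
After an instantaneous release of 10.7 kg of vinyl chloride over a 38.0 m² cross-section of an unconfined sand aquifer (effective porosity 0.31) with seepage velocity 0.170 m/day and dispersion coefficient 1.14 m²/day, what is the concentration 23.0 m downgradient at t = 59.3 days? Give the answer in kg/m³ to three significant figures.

For an instantaneous plane source, C(x,t) = M/(n_e·A·√(4πDt)) · exp(−(x−vt)²/(4Dt)), with n_e·A the pore (flow) area.
Plume center vt = 0.170 × 59.3 = 10.081 m, so the well at 23.0 m is 12.919 m downgradient of the peak.
√(4πDt) = 29.15 m, giving peak height M/(n_e·A·√(4πDt)) = 10.7/(0.31 × 38.0 × 29.15) = 0.03116 kg/m³.
(x−vt)²/(4Dt) = (12.919)²/(4 × 1.14 × 59.3) = 0.6172; exp(−0.6172) = 0.5395.
C = 0.03116 × 0.5395 = 0.0168 kg/m³.

0.0168 kg/m³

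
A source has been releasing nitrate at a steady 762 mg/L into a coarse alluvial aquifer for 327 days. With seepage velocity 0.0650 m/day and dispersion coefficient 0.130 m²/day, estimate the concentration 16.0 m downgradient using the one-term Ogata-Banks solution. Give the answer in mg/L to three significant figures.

For a continuous step input, C/C₀ ≈ ½·erfc((x−vt)/(2√(Dt))).
vt = 0.0650 × 327 = 21.255 m and 2√(Dt) = 2√(0.130 × 327) = 13.04 m.
Argument (x−vt)/(2√(Dt)) = (16.0 − 21.255)/13.04 = -0.4030; ½·erfc(-0.4030) = 0.7156.
C = 762 × 0.7156 = 545 mg/L.

545 mg/L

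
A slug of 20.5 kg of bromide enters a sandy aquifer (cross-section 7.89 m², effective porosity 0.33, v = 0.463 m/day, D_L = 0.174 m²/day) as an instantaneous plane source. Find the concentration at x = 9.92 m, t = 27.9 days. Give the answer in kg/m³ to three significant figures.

0.635 kg/m³

For an instantaneous plane source, C(x,t) = M/(n_e·A·√(4πDt)) · exp(−(x−vt)²/(4Dt)), with n_e·A the pore (flow) area.
Plume center vt = 0.463 × 27.9 = 12.9177 m, so the well at 9.92 m is 2.9977 m upgradient of the peak.
√(4πDt) = 7.811 m, giving peak height M/(n_e·A·√(4πDt)) = 20.5/(0.33 × 7.89 × 7.811) = 1.008 kg/m³.
(x−vt)²/(4Dt) = (-2.9977)²/(4 × 0.174 × 27.9) = 0.4628; exp(−0.4628) = 0.6295.
C = 1.008 × 0.6295 = 0.635 kg/m³.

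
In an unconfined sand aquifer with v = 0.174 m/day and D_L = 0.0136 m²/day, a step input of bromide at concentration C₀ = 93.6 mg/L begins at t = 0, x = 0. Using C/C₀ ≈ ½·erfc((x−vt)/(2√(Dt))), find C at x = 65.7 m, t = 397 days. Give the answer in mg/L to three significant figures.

79.4 mg/L

For a continuous step input, C/C₀ ≈ ½·erfc((x−vt)/(2√(Dt))).
vt = 0.174 × 397 = 69.078 m and 2√(Dt) = 2√(0.0136 × 397) = 4.647 m.
Argument (x−vt)/(2√(Dt)) = (65.7 − 69.078)/4.647 = -0.7269; ½·erfc(-0.7269) = 0.8480.
C = 93.6 × 0.8480 = 79.4 mg/L.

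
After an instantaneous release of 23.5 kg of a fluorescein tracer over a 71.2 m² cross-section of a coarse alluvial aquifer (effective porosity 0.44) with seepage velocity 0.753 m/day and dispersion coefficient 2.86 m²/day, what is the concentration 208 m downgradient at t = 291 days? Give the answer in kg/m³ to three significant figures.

0.00707 kg/m³

For an instantaneous plane source, C(x,t) = M/(n_e·A·√(4πDt)) · exp(−(x−vt)²/(4Dt)), with n_e·A the pore (flow) area.
Plume center vt = 0.753 × 291 = 219.123 m, so the well at 208 m is 11.123 m upgradient of the peak.
√(4πDt) = 102.3 m, giving peak height M/(n_e·A·√(4πDt)) = 23.5/(0.44 × 71.2 × 102.3) = 0.007333 kg/m³.
(x−vt)²/(4Dt) = (-11.123)²/(4 × 2.86 × 291) = 0.03716; exp(−0.03716) = 0.9635.
C = 0.007333 × 0.9635 = 0.00707 kg/m³.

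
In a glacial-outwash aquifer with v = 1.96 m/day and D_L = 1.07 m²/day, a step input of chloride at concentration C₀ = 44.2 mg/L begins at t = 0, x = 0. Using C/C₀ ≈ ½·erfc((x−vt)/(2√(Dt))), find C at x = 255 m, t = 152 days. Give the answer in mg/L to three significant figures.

For a continuous step input, C/C₀ ≈ ½·erfc((x−vt)/(2√(Dt))).
vt = 1.96 × 152 = 297.92 m and 2√(Dt) = 2√(1.07 × 152) = 25.51 m.
Argument (x−vt)/(2√(Dt)) = (255 − 297.92)/25.51 = -1.682; ½·erfc(-1.682) = 0.9913.
C = 44.2 × 0.9913 = 43.8 mg/L.

43.8 mg/L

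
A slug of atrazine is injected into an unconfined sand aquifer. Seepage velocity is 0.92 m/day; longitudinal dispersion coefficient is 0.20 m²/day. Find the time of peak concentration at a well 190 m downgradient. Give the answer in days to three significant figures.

For the 1D instantaneous-source solution, setting ∂C/∂t = 0 at fixed x gives v²t² + 2Dt − x² = 0, so t = (√(D² + v²x²) − D)/v².
√(D² + v²x²) = √(0.20² + 0.92² × 190²) = 174.8; v² = 0.8464.
t = (174.8 − 0.20)/0.8464 = 206 days (vs. the pure-advection estimate x/v = 207 d).

206 days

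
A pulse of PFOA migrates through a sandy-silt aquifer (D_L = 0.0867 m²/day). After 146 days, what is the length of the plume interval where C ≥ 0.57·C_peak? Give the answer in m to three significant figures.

10.7 m

The plume is Gaussian with σ = √(2Dt) = √(2 × 0.0867 × 146) = 5.032 m.
C/C_peak = exp(−Δx²/(2σ²)) = 0.57 ⇒ Δx = σ·√(−2 ln 0.57) = 5.032 × 1.060 = 5.334 m.
Width = 2Δx = 10.7 m.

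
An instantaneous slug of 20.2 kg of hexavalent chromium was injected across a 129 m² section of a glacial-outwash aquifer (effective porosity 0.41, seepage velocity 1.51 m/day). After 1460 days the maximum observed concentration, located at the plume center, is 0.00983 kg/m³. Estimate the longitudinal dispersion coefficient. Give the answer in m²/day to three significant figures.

At the plume center C_max = M/(n_e·A·√(4πDt)), so D = M²/(4πt·(n_e·A·C_max)²).
n_e·A·C_max = 0.41 × 129 × 0.00983 = 0.5199 kg/m.
D = 20.2²/(4π × 1460 × 0.5199²) = 0.0823 m²/day.

0.0823 m²/day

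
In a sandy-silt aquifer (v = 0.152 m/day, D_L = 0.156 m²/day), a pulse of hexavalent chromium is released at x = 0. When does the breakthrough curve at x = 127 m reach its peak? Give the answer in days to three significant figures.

829 days

For the 1D instantaneous-source solution, setting ∂C/∂t = 0 at fixed x gives v²t² + 2Dt − x² = 0, so t = (√(D² + v²x²) − D)/v².
√(D² + v²x²) = √(0.156² + 0.152² × 127²) = 19.30; v² = 0.023104.
t = (19.30 − 0.156)/0.023104 = 829 days (vs. the pure-advection estimate x/v = 836 d).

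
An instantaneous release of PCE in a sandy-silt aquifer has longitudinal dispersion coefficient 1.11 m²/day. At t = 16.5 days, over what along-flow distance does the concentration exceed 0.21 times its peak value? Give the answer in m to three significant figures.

21.4 m

The plume is Gaussian with σ = √(2Dt) = √(2 × 1.11 × 16.5) = 6.052 m.
C/C_peak = exp(−Δx²/(2σ²)) = 0.21 ⇒ Δx = σ·√(−2 ln 0.21) = 6.052 × 1.767 = 10.69 m.
Width = 2Δx = 21.4 m.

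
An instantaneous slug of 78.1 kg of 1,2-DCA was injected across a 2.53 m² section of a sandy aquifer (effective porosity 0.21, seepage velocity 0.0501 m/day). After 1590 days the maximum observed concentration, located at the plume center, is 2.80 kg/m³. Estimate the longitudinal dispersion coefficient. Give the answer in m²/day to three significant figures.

0.138 m²/day

At the plume center C_max = M/(n_e·A·√(4πDt)), so D = M²/(4πt·(n_e·A·C_max)²).
n_e·A·C_max = 0.21 × 2.53 × 2.80 = 1.488 kg/m.
D = 78.1²/(4π × 1590 × 1.488²) = 0.138 m²/day.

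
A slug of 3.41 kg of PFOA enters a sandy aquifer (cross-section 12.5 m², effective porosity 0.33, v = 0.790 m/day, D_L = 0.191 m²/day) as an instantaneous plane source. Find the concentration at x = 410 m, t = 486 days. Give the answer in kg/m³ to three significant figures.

0.00389 kg/m³

For an instantaneous plane source, C(x,t) = M/(n_e·A·√(4πDt)) · exp(−(x−vt)²/(4Dt)), with n_e·A the pore (flow) area.
Plume center vt = 0.790 × 486 = 383.94 m, so the well at 410 m is 26.06 m downgradient of the peak.
√(4πDt) = 34.15 m, giving peak height M/(n_e·A·√(4πDt)) = 3.41/(0.33 × 12.5 × 34.15) = 0.02421 kg/m³.
(x−vt)²/(4Dt) = (26.06)²/(4 × 0.191 × 486) = 1.829; exp(−1.829) = 0.1606.
C = 0.02421 × 0.1606 = 0.00389 kg/m³.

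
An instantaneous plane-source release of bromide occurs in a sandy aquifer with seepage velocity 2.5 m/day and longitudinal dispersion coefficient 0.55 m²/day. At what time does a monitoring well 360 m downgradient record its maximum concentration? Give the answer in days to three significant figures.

144 days

For the 1D instantaneous-source solution, setting ∂C/∂t = 0 at fixed x gives v²t² + 2Dt − x² = 0, so t = (√(D² + v²x²) − D)/v².
√(D² + v²x²) = √(0.55² + 2.5² × 360²) = 900.0; v² = 6.25.
t = (900.0 − 0.55)/6.25 = 144 days (vs. the pure-advection estimate x/v = 144 d).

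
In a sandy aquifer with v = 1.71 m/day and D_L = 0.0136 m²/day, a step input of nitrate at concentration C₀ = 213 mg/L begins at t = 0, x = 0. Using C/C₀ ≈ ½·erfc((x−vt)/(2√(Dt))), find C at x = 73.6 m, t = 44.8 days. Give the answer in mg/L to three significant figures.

For a continuous step input, C/C₀ ≈ ½·erfc((x−vt)/(2√(Dt))).
vt = 1.71 × 44.8 = 76.608 m and 2√(Dt) = 2√(0.0136 × 44.8) = 1.561 m.
Argument (x−vt)/(2√(Dt)) = (73.6 − 76.608)/1.561 = -1.927; ½·erfc(-1.927) = 0.9968.
C = 213 × 0.9968 = 212 mg/L.

212 mg/L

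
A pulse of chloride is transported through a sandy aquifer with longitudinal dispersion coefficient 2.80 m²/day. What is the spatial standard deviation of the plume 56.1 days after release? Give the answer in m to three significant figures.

Dispersive spreading gives a Gaussian with σ² = 2Dt; advection only shifts the center.
σ = √(2 × 2.80 × 56.1) = 17.7 m.

17.7 m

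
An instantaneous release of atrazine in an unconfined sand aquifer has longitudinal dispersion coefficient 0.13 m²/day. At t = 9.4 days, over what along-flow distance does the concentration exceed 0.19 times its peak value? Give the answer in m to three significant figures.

5.70 m

The plume is Gaussian with σ = √(2Dt) = √(2 × 0.13 × 9.4) = 1.563 m.
C/C_peak = exp(−Δx²/(2σ²)) = 0.19 ⇒ Δx = σ·√(−2 ln 0.19) = 1.563 × 1.822 = 2.848 m.
Width = 2Δx = 5.70 m.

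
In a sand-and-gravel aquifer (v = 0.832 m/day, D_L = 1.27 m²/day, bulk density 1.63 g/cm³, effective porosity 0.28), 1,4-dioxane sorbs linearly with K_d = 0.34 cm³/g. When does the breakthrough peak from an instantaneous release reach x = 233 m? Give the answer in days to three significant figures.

Retardation factor R = 1 + ρ_b·K_d/n = 1 + 1.63 × 0.34/0.28 = 2.979.
Sorption retards both mechanisms: v_R = v/R = 0.2793 m/day, D_R = D/R = 0.4263 m²/day.
Peak time from v_R²t² + 2D_R t − x² = 0: t = (√(D_R² + v_R²x²) − D_R)/v_R².
√(D_R² + v_R²x²) = √(0.4263² + 0.2793² × 233²) = 65.08; v_R² = 0.07801.
t = (65.08 − 0.4263)/0.07801 = 829 days.

829 days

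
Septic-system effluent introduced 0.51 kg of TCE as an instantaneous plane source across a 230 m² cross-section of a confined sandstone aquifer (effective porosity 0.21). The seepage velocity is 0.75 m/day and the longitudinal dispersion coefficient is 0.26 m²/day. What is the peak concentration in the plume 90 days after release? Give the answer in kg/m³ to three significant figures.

The peak of an instantaneous 1D plume sits at x = vt; there the Gaussian factor is 1 and C_max = M/(n_e·A·√(4πDt)), where n_e·A is the pore area the mass is dissolved in.
√(4πDt) = √(4π × 0.26 × 90) = 17.15 m, so C_max = 0.51/(0.21 × 230 × 17.15) = 0.000616 kg/m³.

0.000616 kg/m³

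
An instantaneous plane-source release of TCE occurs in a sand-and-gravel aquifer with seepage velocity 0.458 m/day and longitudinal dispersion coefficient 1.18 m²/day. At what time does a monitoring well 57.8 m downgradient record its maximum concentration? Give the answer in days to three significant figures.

121 days

For the 1D instantaneous-source solution, setting ∂C/∂t = 0 at fixed x gives v²t² + 2Dt − x² = 0, so t = (√(D² + v²x²) − D)/v².
√(D² + v²x²) = √(1.18² + 0.458² × 57.8²) = 26.50; v² = 0.209764.
t = (26.50 − 1.18)/0.209764 = 121 days (vs. the pure-advection estimate x/v = 126 d).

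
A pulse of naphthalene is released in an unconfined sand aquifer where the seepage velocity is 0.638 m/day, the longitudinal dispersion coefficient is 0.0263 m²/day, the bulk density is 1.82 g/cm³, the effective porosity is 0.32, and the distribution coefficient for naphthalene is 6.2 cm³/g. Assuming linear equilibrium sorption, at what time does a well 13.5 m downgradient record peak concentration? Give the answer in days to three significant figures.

Retardation factor R = 1 + ρ_b·K_d/n = 1 + 1.82 × 6.2/0.32 = 36.26.
Sorption retards both mechanisms: v_R = v/R = 0.01760 m/day, D_R = D/R = 0.0007253 m²/day.
Peak time from v_R²t² + 2D_R t − x² = 0: t = (√(D_R² + v_R²x²) − D_R)/v_R².
√(D_R² + v_R²x²) = √(0.0007253² + 0.01760² × 13.5²) = 0.2376; v_R² = 0.0003098.
t = (0.2376 − 0.0007253)/0.0003098 = 765 days.

765 days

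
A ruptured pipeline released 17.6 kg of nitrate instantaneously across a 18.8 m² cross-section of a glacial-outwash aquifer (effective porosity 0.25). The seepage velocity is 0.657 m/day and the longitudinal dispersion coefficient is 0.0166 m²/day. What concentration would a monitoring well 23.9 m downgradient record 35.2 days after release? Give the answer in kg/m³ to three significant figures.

For an instantaneous plane source, C(x,t) = M/(n_e·A·√(4πDt)) · exp(−(x−vt)²/(4Dt)), with n_e·A the pore (flow) area.
Plume center vt = 0.657 × 35.2 = 23.1264 m, so the well at 23.9 m is 0.7736 m downgradient of the peak.
√(4πDt) = 2.710 m, giving peak height M/(n_e·A·√(4πDt)) = 17.6/(0.25 × 18.8 × 2.710) = 1.382 kg/m³.
(x−vt)²/(4Dt) = (0.7736)²/(4 × 0.0166 × 35.2) = 0.2560; exp(−0.2560) = 0.7741.
C = 1.382 × 0.7741 = 1.07 kg/m³.

1.07 kg/m³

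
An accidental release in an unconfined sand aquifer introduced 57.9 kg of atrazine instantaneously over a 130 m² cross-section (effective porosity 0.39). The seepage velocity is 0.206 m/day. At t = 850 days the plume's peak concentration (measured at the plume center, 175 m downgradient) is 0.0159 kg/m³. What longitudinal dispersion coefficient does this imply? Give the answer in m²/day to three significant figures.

At the plume center C_max = M/(n_e·A·√(4πDt)), so D = M²/(4πt·(n_e·A·C_max)²).
n_e·A·C_max = 0.39 × 130 × 0.0159 = 0.8061 kg/m.
D = 57.9²/(4π × 850 × 0.8061²) = 0.483 m²/day.

0.483 m²/day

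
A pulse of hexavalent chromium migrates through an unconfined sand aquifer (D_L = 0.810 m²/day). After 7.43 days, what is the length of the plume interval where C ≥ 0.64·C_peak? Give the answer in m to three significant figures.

6.56 m

The plume is Gaussian with σ = √(2Dt) = √(2 × 0.810 × 7.43) = 3.469 m.
C/C_peak = exp(−Δx²/(2σ²)) = 0.64 ⇒ Δx = σ·√(−2 ln 0.64) = 3.469 × 0.9448 = 3.278 m.
Width = 2Δx = 6.56 m.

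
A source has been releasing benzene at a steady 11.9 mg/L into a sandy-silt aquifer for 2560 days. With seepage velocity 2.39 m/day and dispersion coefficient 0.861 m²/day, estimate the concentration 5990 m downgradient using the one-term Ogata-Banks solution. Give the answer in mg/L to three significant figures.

11.6 mg/L

For a continuous step input, C/C₀ ≈ ½·erfc((x−vt)/(2√(Dt))).
vt = 2.39 × 2560 = 6118.4 m and 2√(Dt) = 2√(0.861 × 2560) = 93.90 m.
Argument (x−vt)/(2√(Dt)) = (5990 − 6118.4)/93.90 = -1.367; ½·erfc(-1.367) = 0.9734.
C = 11.9 × 0.9734 = 11.6 mg/L.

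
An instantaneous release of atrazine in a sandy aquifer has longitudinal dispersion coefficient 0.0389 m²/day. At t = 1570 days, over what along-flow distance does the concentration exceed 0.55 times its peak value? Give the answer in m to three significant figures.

24.2 m

The plume is Gaussian with σ = √(2Dt) = √(2 × 0.0389 × 1570) = 11.05 m.
C/C_peak = exp(−Δx²/(2σ²)) = 0.55 ⇒ Δx = σ·√(−2 ln 0.55) = 11.05 × 1.093 = 12.08 m.
Width = 2Δx = 24.2 m.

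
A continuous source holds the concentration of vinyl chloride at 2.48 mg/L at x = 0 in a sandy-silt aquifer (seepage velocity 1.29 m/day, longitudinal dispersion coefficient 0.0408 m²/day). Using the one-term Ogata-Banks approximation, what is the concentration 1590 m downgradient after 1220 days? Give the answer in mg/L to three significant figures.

0.130 mg/L

For a continuous step input, C/C₀ ≈ ½·erfc((x−vt)/(2√(Dt))).
vt = 1.29 × 1220 = 1573.8 m and 2√(Dt) = 2√(0.0408 × 1220) = 14.11 m.
Argument (x−vt)/(2√(Dt)) = (1590 − 1573.8)/14.11 = 1.148; ½·erfc(1.148) = 0.05224.
C = 2.48 × 0.05224 = 0.130 mg/L.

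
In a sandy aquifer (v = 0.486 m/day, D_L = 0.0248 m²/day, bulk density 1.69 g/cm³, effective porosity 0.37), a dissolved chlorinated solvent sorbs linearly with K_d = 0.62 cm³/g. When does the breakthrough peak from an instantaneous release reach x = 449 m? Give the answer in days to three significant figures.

Retardation factor R = 1 + ρ_b·K_d/n = 1 + 1.69 × 0.62/0.37 = 3.832.
Sorption retards both mechanisms: v_R = v/R = 0.1268 m/day, D_R = D/R = 0.006472 m²/day.
Peak time from v_R²t² + 2D_R t − x² = 0: t = (√(D_R² + v_R²x²) − D_R)/v_R².
√(D_R² + v_R²x²) = √(0.006472² + 0.1268² × 449²) = 56.93; v_R² = 0.01608.
t = (56.93 − 0.006472)/0.01608 = 3540 days.

3540 days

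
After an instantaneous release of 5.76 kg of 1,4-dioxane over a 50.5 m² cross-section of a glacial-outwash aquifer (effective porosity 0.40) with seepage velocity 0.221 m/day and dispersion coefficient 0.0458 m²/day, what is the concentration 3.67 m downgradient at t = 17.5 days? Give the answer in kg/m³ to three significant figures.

0.0888 kg/m³

For an instantaneous plane source, C(x,t) = M/(n_e·A·√(4πDt)) · exp(−(x−vt)²/(4Dt)), with n_e·A the pore (flow) area.
Plume center vt = 0.221 × 17.5 = 3.8675 m, so the well at 3.67 m is 0.1975 m upgradient of the peak.
√(4πDt) = 3.174 m, giving peak height M/(n_e·A·√(4πDt)) = 5.76/(0.40 × 50.5 × 3.174) = 0.08984 kg/m³.
(x−vt)²/(4Dt) = (-0.1975)²/(4 × 0.0458 × 17.5) = 0.01217; exp(−0.01217) = 0.9879.
C = 0.08984 × 0.9879 = 0.0888 kg/m³.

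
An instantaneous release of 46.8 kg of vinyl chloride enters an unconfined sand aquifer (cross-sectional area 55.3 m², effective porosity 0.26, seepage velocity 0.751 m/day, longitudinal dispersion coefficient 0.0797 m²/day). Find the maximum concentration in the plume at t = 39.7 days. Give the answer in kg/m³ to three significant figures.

The peak of an instantaneous 1D plume sits at x = vt; there the Gaussian factor is 1 and C_max = M/(n_e·A·√(4πDt)), where n_e·A is the pore area the mass is dissolved in.
√(4πDt) = √(4π × 0.0797 × 39.7) = 6.306 m, so C_max = 46.8/(0.26 × 55.3 × 6.306) = 0.516 kg/m³.

0.516 kg/m³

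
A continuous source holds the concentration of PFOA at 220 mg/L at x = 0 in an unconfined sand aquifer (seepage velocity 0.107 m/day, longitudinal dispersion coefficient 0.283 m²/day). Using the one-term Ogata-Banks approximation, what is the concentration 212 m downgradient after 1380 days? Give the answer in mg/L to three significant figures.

2.35 mg/L

For a continuous step input, C/C₀ ≈ ½·erfc((x−vt)/(2√(Dt))).
vt = 0.107 × 1380 = 147.66 m and 2√(Dt) = 2√(0.283 × 1380) = 39.52 m.
Argument (x−vt)/(2√(Dt)) = (212 − 147.66)/39.52 = 1.628; ½·erfc(1.628) = 0.01066.
C = 220 × 0.01066 = 2.35 mg/L.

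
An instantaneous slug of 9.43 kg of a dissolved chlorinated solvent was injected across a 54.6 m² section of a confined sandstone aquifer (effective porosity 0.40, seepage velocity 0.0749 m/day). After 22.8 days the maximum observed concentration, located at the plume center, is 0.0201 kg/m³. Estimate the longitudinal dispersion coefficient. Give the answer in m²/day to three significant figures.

1.61 m²/day

At the plume center C_max = M/(n_e·A·√(4πDt)), so D = M²/(4πt·(n_e·A·C_max)²).
n_e·A·C_max = 0.40 × 54.6 × 0.0201 = 0.4390 kg/m.
D = 9.43²/(4π × 22.8 × 0.4390²) = 1.61 m²/day.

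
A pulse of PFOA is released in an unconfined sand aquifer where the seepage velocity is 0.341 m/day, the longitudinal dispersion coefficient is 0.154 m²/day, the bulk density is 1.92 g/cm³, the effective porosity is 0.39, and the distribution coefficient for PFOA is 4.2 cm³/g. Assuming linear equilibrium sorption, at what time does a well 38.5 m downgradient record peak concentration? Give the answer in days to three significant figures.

2420 days

Retardation factor R = 1 + ρ_b·K_d/n = 1 + 1.92 × 4.2/0.39 = 21.68.
Sorption retards both mechanisms: v_R = v/R = 0.01573 m/day, D_R = D/R = 0.007103 m²/day.
Peak time from v_R²t² + 2D_R t − x² = 0: t = (√(D_R² + v_R²x²) − D_R)/v_R².
√(D_R² + v_R²x²) = √(0.007103² + 0.01573² × 38.5²) = 0.6056; v_R² = 0.0002474.
t = (0.6056 − 0.007103)/0.0002474 = 2420 days.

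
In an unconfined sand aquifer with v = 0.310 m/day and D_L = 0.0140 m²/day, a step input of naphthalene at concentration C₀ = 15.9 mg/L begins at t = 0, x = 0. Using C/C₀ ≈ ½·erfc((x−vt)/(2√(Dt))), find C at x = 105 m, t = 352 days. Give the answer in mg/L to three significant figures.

For a continuous step input, C/C₀ ≈ ½·erfc((x−vt)/(2√(Dt))).
vt = 0.310 × 352 = 109.12 m and 2√(Dt) = 2√(0.0140 × 352) = 4.440 m.
Argument (x−vt)/(2√(Dt)) = (105 − 109.12)/4.440 = -0.9279; ½·erfc(-0.9279) = 0.9053.
C = 15.9 × 0.9053 = 14.4 mg/L.

14.4 mg/L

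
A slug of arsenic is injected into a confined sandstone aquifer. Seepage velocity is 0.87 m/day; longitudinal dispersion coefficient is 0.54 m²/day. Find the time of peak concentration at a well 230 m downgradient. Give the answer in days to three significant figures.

264 days

For the 1D instantaneous-source solution, setting ∂C/∂t = 0 at fixed x gives v²t² + 2Dt − x² = 0, so t = (√(D² + v²x²) − D)/v².
√(D² + v²x²) = √(0.54² + 0.87² × 230²) = 200.1; v² = 0.7569.
t = (200.1 − 0.54)/0.7569 = 264 days (vs. the pure-advection estimate x/v = 264 d).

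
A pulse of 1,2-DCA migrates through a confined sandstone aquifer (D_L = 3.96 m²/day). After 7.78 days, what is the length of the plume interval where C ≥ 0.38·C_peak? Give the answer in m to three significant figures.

21.8 m

The plume is Gaussian with σ = √(2Dt) = √(2 × 3.96 × 7.78) = 7.850 m.
C/C_peak = exp(−Δx²/(2σ²)) = 0.38 ⇒ Δx = σ·√(−2 ln 0.38) = 7.850 × 1.391 = 10.92 m.
Width = 2Δx = 21.8 m.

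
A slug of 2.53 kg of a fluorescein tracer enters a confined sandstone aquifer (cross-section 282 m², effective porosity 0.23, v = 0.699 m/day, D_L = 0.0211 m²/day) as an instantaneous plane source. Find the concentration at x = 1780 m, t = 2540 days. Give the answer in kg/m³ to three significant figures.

0.00137 kg/m³

For an instantaneous plane source, C(x,t) = M/(n_e·A·√(4πDt)) · exp(−(x−vt)²/(4Dt)), with n_e·A the pore (flow) area.
Plume center vt = 0.699 × 2540 = 1775.46 m, so the well at 1780 m is 4.54 m downgradient of the peak.
√(4πDt) = 25.95 m, giving peak height M/(n_e·A·√(4πDt)) = 2.53/(0.23 × 282 × 25.95) = 0.001503 kg/m³.
(x−vt)²/(4Dt) = (4.54)²/(4 × 0.0211 × 2540) = 0.09615; exp(−0.09615) = 0.9083.
C = 0.001503 × 0.9083 = 0.00137 kg/m³.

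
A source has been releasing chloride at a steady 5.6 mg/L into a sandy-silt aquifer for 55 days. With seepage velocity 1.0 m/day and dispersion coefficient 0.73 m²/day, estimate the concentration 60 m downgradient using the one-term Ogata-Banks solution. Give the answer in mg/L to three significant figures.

For a continuous step input, C/C₀ ≈ ½·erfc((x−vt)/(2√(Dt))).
vt = 1.0 × 55 = 55 m and 2√(Dt) = 2√(0.73 × 55) = 12.67 m.
Argument (x−vt)/(2√(Dt)) = (60 − 55)/12.67 = 0.3946; ½·erfc(0.3946) = 0.2884.
C = 5.6 × 0.2884 = 1.62 mg/L.

1.62 mg/L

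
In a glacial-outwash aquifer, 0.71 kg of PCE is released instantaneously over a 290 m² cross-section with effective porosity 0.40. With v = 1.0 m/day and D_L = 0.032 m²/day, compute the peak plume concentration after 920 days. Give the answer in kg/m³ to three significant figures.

The peak of an instantaneous 1D plume sits at x = vt; there the Gaussian factor is 1 and C_max = M/(n_e·A·√(4πDt)), where n_e·A is the pore area the mass is dissolved in.
√(4πDt) = √(4π × 0.032 × 920) = 19.23 m, so C_max = 0.71/(0.40 × 290 × 19.23) = 0.000318 kg/m³.

0.000318 kg/m³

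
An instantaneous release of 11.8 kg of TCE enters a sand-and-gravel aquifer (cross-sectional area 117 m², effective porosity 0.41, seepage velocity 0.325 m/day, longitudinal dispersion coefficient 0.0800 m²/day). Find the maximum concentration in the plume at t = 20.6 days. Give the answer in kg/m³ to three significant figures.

0.0541 kg/m³

The peak of an instantaneous 1D plume sits at x = vt; there the Gaussian factor is 1 and C_max = M/(n_e·A·√(4πDt)), where n_e·A is the pore area the mass is dissolved in.
√(4πDt) = √(4π × 0.0800 × 20.6) = 4.551 m, so C_max = 11.8/(0.41 × 117 × 4.551) = 0.0541 kg/m³.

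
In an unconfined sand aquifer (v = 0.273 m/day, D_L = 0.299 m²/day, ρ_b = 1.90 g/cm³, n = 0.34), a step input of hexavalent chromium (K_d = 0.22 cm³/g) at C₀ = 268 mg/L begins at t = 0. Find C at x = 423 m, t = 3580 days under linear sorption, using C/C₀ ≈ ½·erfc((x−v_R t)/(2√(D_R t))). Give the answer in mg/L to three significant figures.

185 mg/L

Retardation factor R = 1 + ρ_b·K_d/n = 1 + 1.90 × 0.22/0.34 = 2.229.
Sorption retards both mechanisms: v_R = v/R = 0.1225 m/day, D_R = D/R = 0.1341 m²/day.
v_R·t = 0.1225 × 3580 = 438.55 m; 2√(D_R t) = 43.82 m; argument = (423 − 438.55)/43.82 = -0.3549.
C = C₀ × ½·erfc(-0.3549) = 268 × 0.6921 = 185 mg/L.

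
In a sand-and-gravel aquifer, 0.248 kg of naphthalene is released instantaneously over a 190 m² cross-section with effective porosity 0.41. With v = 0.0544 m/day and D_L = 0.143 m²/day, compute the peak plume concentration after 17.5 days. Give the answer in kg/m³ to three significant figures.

The peak of an instantaneous 1D plume sits at x = vt; there the Gaussian factor is 1 and C_max = M/(n_e·A·√(4πDt)), where n_e·A is the pore area the mass is dissolved in.
√(4πDt) = √(4π × 0.143 × 17.5) = 5.608 m, so C_max = 0.248/(0.41 × 190 × 5.608) = 0.000568 kg/m³.

0.000568 kg/m³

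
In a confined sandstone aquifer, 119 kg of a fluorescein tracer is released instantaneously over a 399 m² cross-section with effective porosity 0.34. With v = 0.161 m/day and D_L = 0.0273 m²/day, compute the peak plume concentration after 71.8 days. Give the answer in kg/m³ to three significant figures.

0.177 kg/m³

The peak of an instantaneous 1D plume sits at x = vt; there the Gaussian factor is 1 and C_max = M/(n_e·A·√(4πDt)), where n_e·A is the pore area the mass is dissolved in.
√(4πDt) = √(4π × 0.0273 × 71.8) = 4.963 m, so C_max = 119/(0.34 × 399 × 4.963) = 0.177 kg/m³.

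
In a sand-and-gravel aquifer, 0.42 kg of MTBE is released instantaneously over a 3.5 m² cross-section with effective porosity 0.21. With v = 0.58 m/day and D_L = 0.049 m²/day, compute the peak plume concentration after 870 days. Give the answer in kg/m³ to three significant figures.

0.0247 kg/m³

The peak of an instantaneous 1D plume sits at x = vt; there the Gaussian factor is 1 and C_max = M/(n_e·A·√(4πDt)), where n_e·A is the pore area the mass is dissolved in.
√(4πDt) = √(4π × 0.049 × 870) = 23.15 m, so C_max = 0.42/(0.21 × 3.5 × 23.15) = 0.0247 kg/m³.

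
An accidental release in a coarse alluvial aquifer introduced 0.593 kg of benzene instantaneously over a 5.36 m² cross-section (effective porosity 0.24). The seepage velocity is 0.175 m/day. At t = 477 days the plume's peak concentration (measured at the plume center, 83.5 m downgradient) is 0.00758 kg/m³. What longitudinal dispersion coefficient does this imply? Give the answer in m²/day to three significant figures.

At the plume center C_max = M/(n_e·A·√(4πDt)), so D = M²/(4πt·(n_e·A·C_max)²).
n_e·A·C_max = 0.24 × 5.36 × 0.00758 = 0.009751 kg/m.
D = 0.593²/(4π × 477 × 0.009751²) = 0.617 m²/day.

0.617 m²/day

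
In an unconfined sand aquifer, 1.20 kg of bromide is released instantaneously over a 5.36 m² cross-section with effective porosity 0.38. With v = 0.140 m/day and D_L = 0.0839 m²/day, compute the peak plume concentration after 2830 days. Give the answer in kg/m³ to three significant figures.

0.0108 kg/m³

The peak of an instantaneous 1D plume sits at x = vt; there the Gaussian factor is 1 and C_max = M/(n_e·A·√(4πDt)), where n_e·A is the pore area the mass is dissolved in.
√(4πDt) = √(4π × 0.0839 × 2830) = 54.62 m, so C_max = 1.20/(0.38 × 5.36 × 54.62) = 0.0108 kg/m³.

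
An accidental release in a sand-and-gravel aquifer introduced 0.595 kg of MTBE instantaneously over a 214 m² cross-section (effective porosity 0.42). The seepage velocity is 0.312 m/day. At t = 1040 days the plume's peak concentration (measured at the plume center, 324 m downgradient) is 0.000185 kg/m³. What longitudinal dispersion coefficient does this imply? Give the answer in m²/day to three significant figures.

0.0980 m²/day

At the plume center C_max = M/(n_e·A·√(4πDt)), so D = M²/(4πt·(n_e·A·C_max)²).
n_e·A·C_max = 0.42 × 214 × 0.000185 = 0.01663 kg/m.
D = 0.595²/(4π × 1040 × 0.01663²) = 0.0980 m²/day.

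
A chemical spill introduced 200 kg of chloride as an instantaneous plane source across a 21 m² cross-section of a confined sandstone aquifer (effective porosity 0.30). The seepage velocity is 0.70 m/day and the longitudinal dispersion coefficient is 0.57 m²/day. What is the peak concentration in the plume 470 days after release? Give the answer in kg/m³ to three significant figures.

The peak of an instantaneous 1D plume sits at x = vt; there the Gaussian factor is 1 and C_max = M/(n_e·A·√(4πDt)), where n_e·A is the pore area the mass is dissolved in.
√(4πDt) = √(4π × 0.57 × 470) = 58.02 m, so C_max = 200/(0.30 × 21 × 58.02) = 0.547 kg/m³.

0.547 kg/m³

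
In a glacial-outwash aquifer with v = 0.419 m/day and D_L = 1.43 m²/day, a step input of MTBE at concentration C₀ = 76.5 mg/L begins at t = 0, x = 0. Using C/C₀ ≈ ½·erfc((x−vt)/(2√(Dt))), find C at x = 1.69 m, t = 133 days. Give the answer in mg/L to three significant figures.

76.3 mg/L

For a continuous step input, C/C₀ ≈ ½·erfc((x−vt)/(2√(Dt))).
vt = 0.419 × 133 = 55.727 m and 2√(Dt) = 2√(1.43 × 133) = 27.58 m.
Argument (x−vt)/(2√(Dt)) = (1.69 − 55.727)/27.58 = -1.959; ½·erfc(-1.959) = 0.9972.
C = 76.5 × 0.9972 = 76.3 mg/L.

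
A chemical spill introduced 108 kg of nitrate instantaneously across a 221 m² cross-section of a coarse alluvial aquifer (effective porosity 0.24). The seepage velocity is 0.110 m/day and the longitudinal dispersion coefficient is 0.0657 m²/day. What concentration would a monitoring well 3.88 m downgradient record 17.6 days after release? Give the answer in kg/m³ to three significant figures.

0.236 kg/m³

For an instantaneous plane source, C(x,t) = M/(n_e·A·√(4πDt)) · exp(−(x−vt)²/(4Dt)), with n_e·A the pore (flow) area.
Plume center vt = 0.110 × 17.6 = 1.936 m, so the well at 3.88 m is 1.944 m downgradient of the peak.
√(4πDt) = 3.812 m, giving peak height M/(n_e·A·√(4πDt)) = 108/(0.24 × 221 × 3.812) = 0.5342 kg/m³.
(x−vt)²/(4Dt) = (1.944)²/(4 × 0.0657 × 17.6) = 0.8171; exp(−0.8171) = 0.4417.
C = 0.5342 × 0.4417 = 0.236 kg/m³.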